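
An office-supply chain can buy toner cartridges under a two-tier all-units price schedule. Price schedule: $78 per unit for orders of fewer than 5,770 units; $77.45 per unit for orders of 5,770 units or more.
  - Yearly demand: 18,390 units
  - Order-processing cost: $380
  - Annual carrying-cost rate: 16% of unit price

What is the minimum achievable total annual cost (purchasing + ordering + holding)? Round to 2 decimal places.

H₁ = 16%×$78 = $12.4800;  H₂ = 16%×$77.45 = $12.3920
EOQ₁ = √(2×18,390×380/12.4800) = 1,058.26  (< 5,770, feasible at tier 1)
EOQ₂ = √(2×18,390×380/12.3920) = 1,062.01  (< 5,770 → use Q = 5,770 at tier-2 price)
TC(tier 1 (EOQ₁), Q≈1,058.3) = $1,447,627.02
TC(tier 2, Q≈5,770.0) = $1,461,267.55
Minimum at tier 1 (EOQ₁): $1,447,627.02

$1,447,627.02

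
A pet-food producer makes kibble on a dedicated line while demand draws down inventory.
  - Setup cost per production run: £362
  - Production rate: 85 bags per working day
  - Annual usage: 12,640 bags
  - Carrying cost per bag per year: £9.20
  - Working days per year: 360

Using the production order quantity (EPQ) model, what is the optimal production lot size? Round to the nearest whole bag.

Daily demand d = 12,640/360 = 35.111; p = 85; 1 − d/p = 0.58693
EPQ = √(2DS / (H(1 − d/p)))
    = √(2 × 12,640 × 362 / (9.2 × 0.58693)) ≈ 1,301.84

1,302 bags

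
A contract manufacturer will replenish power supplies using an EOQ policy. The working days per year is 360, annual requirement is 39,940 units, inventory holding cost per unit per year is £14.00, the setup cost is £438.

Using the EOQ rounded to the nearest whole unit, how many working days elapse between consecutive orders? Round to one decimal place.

14.3 days

EOQ = √(2DS/H) = √(2 × 39,940 × 438 / 14)
    = √(2,499,102.86) ≈ 1,580.86 → Q = 1,581 units
Days between orders = 360 / (D/Q) = 360 / 25.262 ≈ 14.250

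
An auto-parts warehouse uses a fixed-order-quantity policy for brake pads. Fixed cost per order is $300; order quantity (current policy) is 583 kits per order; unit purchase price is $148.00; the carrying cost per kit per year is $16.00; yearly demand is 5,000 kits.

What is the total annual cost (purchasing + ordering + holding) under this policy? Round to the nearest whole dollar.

$747,237

Ordering: D/Q × S = 5,000/583 × $300 = $2,572.90
Holding:  Q/2 × H = 583/2 × $16 = $4,664.00
Purchase cost = D·C = 5,000 × 148 = $740,000.00
Total = $2,572.90 + $4,664.00 + $740,000.00 = $747,236.90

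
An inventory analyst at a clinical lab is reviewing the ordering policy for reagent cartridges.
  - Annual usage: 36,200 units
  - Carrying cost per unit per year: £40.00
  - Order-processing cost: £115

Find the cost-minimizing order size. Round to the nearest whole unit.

456 units

Q* = √(2·D·S / H) = √(2·36,200·115 / 40) = √208,150.0 ≈ 456.23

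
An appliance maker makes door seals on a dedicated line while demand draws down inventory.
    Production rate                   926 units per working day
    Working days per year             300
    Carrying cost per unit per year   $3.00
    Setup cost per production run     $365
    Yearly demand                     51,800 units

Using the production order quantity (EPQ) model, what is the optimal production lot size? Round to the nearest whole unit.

3,936 units

d = 51,800/300 = 172.6667 units/day;  effective holding cost H(1 − d/p) = 3·(1 − 172.6667/926) = 2.44060
Q* = √(2DS / H_eff) = √(2·51,800·365 / 2.44060) ≈ 3,936.20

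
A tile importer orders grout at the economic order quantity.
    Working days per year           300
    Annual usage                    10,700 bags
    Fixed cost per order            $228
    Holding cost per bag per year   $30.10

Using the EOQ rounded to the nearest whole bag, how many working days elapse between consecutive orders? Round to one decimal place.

Q* = √(2·D·S / H) = √(2·10,700·228 / 30.1) = √162,099.7 ≈ 402.62 → Q = 403 bags
T = Q/D × 300 days = 403/10,700 × 300 = 11.299 days

11.3 days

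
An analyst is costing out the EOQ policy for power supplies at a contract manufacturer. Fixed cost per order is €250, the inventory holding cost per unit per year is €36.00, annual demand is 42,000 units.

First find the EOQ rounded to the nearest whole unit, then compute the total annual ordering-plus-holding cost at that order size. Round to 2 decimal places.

€27,495.46

Q* = √(2·D·S / H) = √(2·42,000·250 / 36) = √583,333.3 ≈ 763.76 → Q = 764 units
Orders/yr = 42,000/764 = 54.974; ordering cost = 54.974 × €250 = €13,743.46
Average inventory = 764/2 = 382; holding cost = 382 × €36 = €13,752.00
Total = €13,743.46 + €13,752.00 = €27,495.46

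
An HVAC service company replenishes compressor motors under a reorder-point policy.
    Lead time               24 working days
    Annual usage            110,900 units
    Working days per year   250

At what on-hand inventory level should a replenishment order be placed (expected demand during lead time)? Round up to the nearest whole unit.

Daily demand d = 110,900 / 250 = 443.600 units/day
Demand during lead time = 443.600 × 24 = 10,646.40
Reorder point = 10,646.40 → round up

10,647 units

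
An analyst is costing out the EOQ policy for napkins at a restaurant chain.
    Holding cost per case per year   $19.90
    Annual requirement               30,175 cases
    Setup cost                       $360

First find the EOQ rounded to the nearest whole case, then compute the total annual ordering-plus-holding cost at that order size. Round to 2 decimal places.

$20,792.97

Optimal lot size Q* = (2 × 30,175 × $360 / $19.9)^½ ≈ 1,044.87 → Q = 1,045 cases
Orders/yr = 30,175/1,045 = 28.876; ordering cost = 28.876 × $360 = $10,395.22
Average inventory = 1,045/2 = 522.5; holding cost = 522.5 × $19.9 = $10,397.75
Total = $10,395.22 + $10,397.75 = $20,792.97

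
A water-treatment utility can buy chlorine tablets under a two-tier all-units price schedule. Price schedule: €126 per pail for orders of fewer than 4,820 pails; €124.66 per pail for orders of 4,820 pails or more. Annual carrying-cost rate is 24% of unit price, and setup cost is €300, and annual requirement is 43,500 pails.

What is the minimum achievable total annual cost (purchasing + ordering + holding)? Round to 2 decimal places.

€5,497,520.81

H₁ = 24%×€126 = €30.2400;  H₂ = 24%×€124.66 = €29.9184
EOQ₁ = √(2×43,500×300/30.2400) = 929.03  (< 4,820, feasible at tier 1)
EOQ₂ = √(2×43,500×300/29.9184) = 934.01  (< 4,820 → use Q = 4,820 at tier-2 price)
TC(tier 1 (EOQ₁), Q≈929.0) = €5,509,093.84
TC(tier 2, Q≈4,820.0) = €5,497,520.81
Minimum at tier 2: €5,497,520.81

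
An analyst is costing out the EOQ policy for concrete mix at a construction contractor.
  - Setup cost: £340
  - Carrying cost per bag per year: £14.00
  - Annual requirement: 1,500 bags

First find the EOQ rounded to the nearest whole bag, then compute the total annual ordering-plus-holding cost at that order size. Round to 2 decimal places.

Optimal lot size Q* = (2 × 1,500 × £340 / £14)^½ ≈ 269.92 → Q = 270 bags
Annual ordering cost = (D/Q)·S = (1,500/270) × 340 = £1,888.89
Annual holding cost  = (Q/2)·H = (270/2) × 14 = £1,890.00
Total = £1,888.89 + £1,890.00 = £3,778.89

£3,778.89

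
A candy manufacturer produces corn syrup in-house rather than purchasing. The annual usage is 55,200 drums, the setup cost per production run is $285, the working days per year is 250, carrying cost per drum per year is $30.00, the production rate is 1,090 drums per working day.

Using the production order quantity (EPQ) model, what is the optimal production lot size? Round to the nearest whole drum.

d = 55,200/250 = 220.8000 drums/day;  effective holding cost H(1 − d/p) = 30·(1 − 220.8000/1090) = 23.92294
Q* = √(2DS / H_eff) = √(2·55,200·285 / 23.92294) ≈ 1,146.83

1,147 drums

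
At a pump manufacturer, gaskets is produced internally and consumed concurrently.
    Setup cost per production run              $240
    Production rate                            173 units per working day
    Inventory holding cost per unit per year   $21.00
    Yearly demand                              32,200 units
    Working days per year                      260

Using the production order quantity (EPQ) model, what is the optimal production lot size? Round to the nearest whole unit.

1,609 units

d = 32,200/260 = 123.8462 units/day;  effective holding cost H(1 − d/p) = 21·(1 − 123.8462/173) = 5.96665
Q* = √(2DS / H_eff) = √(2·32,200·240 / 5.96665) ≈ 1,609.47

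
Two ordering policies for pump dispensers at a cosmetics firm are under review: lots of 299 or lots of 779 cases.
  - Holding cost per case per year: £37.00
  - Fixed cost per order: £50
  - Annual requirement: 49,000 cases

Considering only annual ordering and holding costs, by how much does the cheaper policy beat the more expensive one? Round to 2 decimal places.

£3,831.08

TC(Q) = (D/Q)S + (Q/2)H
TC(299) = (49,000/299)×50 + (299/2)×37 = £13,725.48
TC(779) = (49,000/779)×50 + (779/2)×37 = £17,556.56
|ΔTC| = |£13,725.48 − £17,556.56| = £3,831.08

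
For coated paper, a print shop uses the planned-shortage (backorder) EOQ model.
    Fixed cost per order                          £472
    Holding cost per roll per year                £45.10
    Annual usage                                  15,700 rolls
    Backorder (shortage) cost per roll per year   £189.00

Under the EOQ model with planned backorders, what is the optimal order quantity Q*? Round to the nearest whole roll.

638 rolls

Basic EOQ = √(2·15,700·472/45.1) = 573.255
Backorder adjustment √((H+b)/b) = √((45.1+189)/189) = 1.1129
Q* = 573.255 × 1.1129 ≈ 638.00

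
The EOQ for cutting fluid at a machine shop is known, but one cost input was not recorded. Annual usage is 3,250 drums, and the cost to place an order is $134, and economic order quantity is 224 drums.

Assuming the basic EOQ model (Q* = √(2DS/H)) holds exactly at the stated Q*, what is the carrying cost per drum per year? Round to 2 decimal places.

$17.36

EOQ relation: Q² = 2DS/H, so rearrange for the unknown.
H = 2DS / Q² = 2 × 3,250 × 134 / 224² = 17.3589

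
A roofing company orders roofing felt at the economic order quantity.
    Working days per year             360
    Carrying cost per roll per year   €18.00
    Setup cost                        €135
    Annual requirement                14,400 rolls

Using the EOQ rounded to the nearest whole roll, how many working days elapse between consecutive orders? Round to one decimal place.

11.6 days

Q* = √(2·D·S / H) = √(2·14,400·135 / 18) = √216,000.0 ≈ 464.76 → Q = 465 rolls
Cycle time = (working days × Q)/D = (360 × 465) / 14,400 = 11.625 days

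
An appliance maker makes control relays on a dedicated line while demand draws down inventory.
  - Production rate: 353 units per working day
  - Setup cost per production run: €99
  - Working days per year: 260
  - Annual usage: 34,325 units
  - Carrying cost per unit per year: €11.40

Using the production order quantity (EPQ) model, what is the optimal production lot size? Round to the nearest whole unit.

d = 34,325/260 = 132.0192 units/day;  effective holding cost H(1 − d/p) = 11.4·(1 − 132.0192/353) = 7.13649
Q* = √(2DS / H_eff) = √(2·34,325·99 / 7.13649) ≈ 975.88

976 units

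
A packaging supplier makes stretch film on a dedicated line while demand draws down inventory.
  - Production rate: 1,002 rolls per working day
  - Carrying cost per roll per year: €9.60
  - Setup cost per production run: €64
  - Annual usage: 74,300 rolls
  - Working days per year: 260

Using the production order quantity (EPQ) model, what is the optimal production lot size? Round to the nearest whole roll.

1,177 rolls

Daily demand d = 74,300/260 = 285.769; p = 1002; 1 − d/p = 0.71480
EPQ = √(2DS / (H(1 − d/p)))
    = √(2 × 74,300 × 64 / (9.6 × 0.71480)) ≈ 1,177.26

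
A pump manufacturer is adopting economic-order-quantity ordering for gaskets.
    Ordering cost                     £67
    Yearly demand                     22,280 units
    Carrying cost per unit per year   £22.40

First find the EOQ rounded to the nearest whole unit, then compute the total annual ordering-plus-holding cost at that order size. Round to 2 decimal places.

£8,177.75

2DS/H = 2·22,280·67/22.4 = 133,282.14
EOQ = √133,282.14 ≈ 365.08 → Q = 365 units
Orders/yr = 22,280/365 = 61.041; ordering cost = 61.041 × £67 = £4,089.75
Average inventory = 365/2 = 182.5; holding cost = 182.5 × £22.4 = £4,088.00
Total = £4,089.75 + £4,088.00 = £8,177.75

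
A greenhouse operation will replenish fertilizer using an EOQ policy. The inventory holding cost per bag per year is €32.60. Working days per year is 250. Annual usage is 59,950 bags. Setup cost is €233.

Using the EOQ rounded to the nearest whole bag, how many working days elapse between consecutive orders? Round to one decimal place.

2DS/H = 2·59,950·233/32.6 = 856,953.99
EOQ = √856,953.99 ≈ 925.72 → Q = 926 bags
Cycle time = (working days × Q)/D = (250 × 926) / 59,950 = 3.862 days

3.9 days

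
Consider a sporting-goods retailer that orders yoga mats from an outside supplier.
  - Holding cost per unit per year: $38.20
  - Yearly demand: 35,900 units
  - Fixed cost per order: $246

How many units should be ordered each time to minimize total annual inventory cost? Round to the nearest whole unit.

Optimal lot size Q* = (2 × 35,900 × $246 / $38.2)^½ ≈ 679.98

680 units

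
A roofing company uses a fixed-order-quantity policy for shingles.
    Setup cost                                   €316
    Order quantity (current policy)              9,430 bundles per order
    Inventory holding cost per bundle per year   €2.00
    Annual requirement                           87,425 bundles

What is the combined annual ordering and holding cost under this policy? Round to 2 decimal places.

Ordering: D/Q × S = 87,425/9,430 × €316 = €2,929.62
Holding:  Q/2 × H = 9,430/2 × €2 = €9,430.00
Total = €2,929.62 + €9,430.00 = €12,359.62

€12,359.62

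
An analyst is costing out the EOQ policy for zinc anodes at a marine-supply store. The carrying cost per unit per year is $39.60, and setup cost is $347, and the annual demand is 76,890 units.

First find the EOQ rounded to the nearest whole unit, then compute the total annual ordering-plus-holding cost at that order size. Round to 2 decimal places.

$45,968.70

EOQ = √(2DS/H) = √(2 × 76,890 × 347 / 39.6)
    = √(1,347,516.67) ≈ 1,160.83 → Q = 1,161 units
Ordering: D/Q × S = 76,890/1,161 × $347 = $22,980.90
Holding:  Q/2 × H = 1,161/2 × $39.6 = $22,987.80
Total = $22,980.90 + $22,987.80 = $45,968.70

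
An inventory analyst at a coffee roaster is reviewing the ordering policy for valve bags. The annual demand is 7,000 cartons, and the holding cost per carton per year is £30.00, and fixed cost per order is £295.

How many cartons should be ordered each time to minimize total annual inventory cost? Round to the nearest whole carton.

371 cartons

EOQ = √(2DS/H) = √(2 × 7,000 × 295 / 30)
    = √(137,666.67) ≈ 371.03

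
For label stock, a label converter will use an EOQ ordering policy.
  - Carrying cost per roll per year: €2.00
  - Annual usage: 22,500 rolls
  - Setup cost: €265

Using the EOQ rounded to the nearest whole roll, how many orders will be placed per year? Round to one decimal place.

9.2 orders per year

EOQ = √(2DS/H) = √(2 × 22,500 × 265 / 2)
    = √(5,962,500.00) ≈ 2,441.82 → Q = 2,442
N = D/Q = 22,500/2,442 ≈ 9.214 orders/yr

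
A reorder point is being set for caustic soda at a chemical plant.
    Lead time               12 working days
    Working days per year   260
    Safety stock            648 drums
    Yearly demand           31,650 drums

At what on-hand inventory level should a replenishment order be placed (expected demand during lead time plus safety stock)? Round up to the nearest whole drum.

2,109 drums

Daily demand d = 31,650 / 260 = 121.731 drums/day
Demand during lead time = 121.731 × 12 = 1,460.77
Reorder point = 1,460.77 + 648 = 2,108.77 → round up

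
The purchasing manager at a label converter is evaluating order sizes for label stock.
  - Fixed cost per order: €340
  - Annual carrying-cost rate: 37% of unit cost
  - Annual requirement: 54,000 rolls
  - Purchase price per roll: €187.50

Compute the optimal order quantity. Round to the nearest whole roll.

Holding cost per roll per year: H = 37% × €187.5 = €69.3750
Optimal lot size Q* = (2 × 54,000 × €340 / €69.375)^½ ≈ 727.53

728 rolls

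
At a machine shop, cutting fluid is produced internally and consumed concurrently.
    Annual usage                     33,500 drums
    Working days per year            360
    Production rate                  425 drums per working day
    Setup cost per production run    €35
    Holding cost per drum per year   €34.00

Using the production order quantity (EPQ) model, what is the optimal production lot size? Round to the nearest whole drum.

297 drums

Daily demand d = 33,500/360 = 93.056; p = 425; 1 − d/p = 0.78105
EPQ = √(2DS / (H(1 − d/p)))
    = √(2 × 33,500 × 35 / (34 × 0.78105)) ≈ 297.16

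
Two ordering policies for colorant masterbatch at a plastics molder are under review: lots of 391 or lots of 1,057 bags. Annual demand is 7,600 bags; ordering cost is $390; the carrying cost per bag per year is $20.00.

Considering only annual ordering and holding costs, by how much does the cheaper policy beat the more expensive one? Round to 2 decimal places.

$1,883.60

Annual cost at Q: ordering D·S/Q plus holding Q·H/2.
TC(391) = (7,600/391)×390 + (391/2)×20 = $11,490.56
TC(1,057) = (7,600/1,057)×390 + (1,057/2)×20 = $13,374.16
Cheaper: Q = 391.  Difference = $1,883.60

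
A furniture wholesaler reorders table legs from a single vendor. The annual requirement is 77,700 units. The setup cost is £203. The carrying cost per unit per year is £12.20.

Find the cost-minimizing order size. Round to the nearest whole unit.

Q* = √(2·D·S / H) = √(2·77,700·203 / 12.2) = √2,585,754.1 ≈ 1,608.03

1,608 units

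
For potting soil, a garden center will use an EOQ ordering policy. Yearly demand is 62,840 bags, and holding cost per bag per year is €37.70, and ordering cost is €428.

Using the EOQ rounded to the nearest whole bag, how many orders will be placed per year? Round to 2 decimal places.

EOQ = √(2DS/H) = √(2 × 62,840 × 428 / 37.7)
    = √(1,426,818.04) ≈ 1,194.49 → Q = 1,194
N = D/Q = 62,840/1,194 ≈ 52.630 orders/yr

52.63 orders per year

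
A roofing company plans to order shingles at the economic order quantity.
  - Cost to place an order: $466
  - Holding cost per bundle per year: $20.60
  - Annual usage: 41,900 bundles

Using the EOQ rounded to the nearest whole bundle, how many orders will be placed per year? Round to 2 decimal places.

30.43 orders per year

Optimal lot size Q* = (2 × 41,900 × $466 / $20.6)^½ ≈ 1,376.83 → Q = 1,377
Orders per year = D/Q = 41,900 / 1,377 = 30.428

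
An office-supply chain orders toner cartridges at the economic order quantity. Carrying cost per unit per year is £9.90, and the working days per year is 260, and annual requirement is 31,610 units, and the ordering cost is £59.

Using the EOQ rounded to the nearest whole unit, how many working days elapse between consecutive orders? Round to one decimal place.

5.1 days

Optimal lot size Q* = (2 × 31,610 × £59 / £9.9)^½ ≈ 613.81 → Q = 614 units
Cycle time = (working days × Q)/D = (260 × 614) / 31,610 = 5.050 days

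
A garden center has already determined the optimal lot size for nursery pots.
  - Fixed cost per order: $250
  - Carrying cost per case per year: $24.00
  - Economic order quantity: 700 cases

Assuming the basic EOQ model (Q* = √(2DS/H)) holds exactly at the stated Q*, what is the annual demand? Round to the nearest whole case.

23,520 cases per year

EOQ relation: Q² = 2DS/H, so rearrange for the unknown.
D = Q²H / (2S) = 700² × 24 / (2 × 250) = 23,520.00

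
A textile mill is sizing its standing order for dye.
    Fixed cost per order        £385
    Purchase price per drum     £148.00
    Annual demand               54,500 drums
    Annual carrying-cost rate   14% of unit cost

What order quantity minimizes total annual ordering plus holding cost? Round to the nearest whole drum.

Holding cost per drum per year: H = 14% × £148 = £20.7200
EOQ = √(2DS/H) = √(2 × 54,500 × 385 / 20.72)
    = √(2,025,337.84) ≈ 1,423.14

1,423 drums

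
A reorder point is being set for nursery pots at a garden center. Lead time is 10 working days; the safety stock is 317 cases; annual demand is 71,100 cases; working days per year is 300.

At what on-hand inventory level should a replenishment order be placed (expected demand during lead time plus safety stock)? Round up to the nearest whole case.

2,687 cases

Daily demand d = 71,100 / 300 = 237.000 cases/day
Demand during lead time = 237.000 × 10 = 2,370.00
Reorder point = 2,370.00 + 317 = 2,687.00 → round up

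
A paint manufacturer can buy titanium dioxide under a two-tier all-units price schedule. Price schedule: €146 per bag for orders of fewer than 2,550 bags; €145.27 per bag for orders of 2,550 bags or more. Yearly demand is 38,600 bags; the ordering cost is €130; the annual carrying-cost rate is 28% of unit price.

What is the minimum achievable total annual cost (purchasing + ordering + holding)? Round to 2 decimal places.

H₁ = 28%×€146 = €40.8800;  H₂ = 28%×€145.27 = €40.6756
EOQ₁ = √(2×38,600×130/40.8800) = 495.48  (< 2,550, feasible at tier 1)
EOQ₂ = √(2×38,600×130/40.6756) = 496.72  (< 2,550 → use Q = 2,550 at tier-2 price)
TC(tier 1 (EOQ₁), Q≈495.5) = €5,655,855.16
TC(tier 2, Q≈2,550.0) = €5,661,251.23
Minimum at tier 1 (EOQ₁): €5,655,855.16

€5,655,855.16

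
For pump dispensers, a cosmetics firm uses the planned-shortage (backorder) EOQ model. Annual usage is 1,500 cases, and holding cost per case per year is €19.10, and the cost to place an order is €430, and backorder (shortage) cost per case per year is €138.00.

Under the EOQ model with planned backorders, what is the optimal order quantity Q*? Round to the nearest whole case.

277 cases

Q* = √(2DS/H) · √((H + b)/b)
   = √(2 × 1,500 × 430 / 19.1) · √((19.1 + 138) / 138)
   = 259.883 × 1.0670 ≈ 277.29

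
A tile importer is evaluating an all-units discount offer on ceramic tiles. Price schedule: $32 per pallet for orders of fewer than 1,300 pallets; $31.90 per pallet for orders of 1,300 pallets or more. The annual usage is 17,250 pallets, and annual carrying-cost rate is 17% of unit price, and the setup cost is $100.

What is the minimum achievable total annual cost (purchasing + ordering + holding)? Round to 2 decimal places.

$555,126.87

H₁ = 17%×$32 = $5.4400;  H₂ = 17%×$31.90 = $5.4230
EOQ₁ = √(2×17,250×100/5.4400) = 796.36  (< 1,300, feasible at tier 1)
EOQ₂ = √(2×17,250×100/5.4230) = 797.61  (< 1,300 → use Q = 1,300 at tier-2 price)
TC(tier 1 (EOQ₁), Q≈796.4) = $556,332.20
TC(tier 2, Q≈1,300.0) = $555,126.87
Minimum at tier 2: $555,126.87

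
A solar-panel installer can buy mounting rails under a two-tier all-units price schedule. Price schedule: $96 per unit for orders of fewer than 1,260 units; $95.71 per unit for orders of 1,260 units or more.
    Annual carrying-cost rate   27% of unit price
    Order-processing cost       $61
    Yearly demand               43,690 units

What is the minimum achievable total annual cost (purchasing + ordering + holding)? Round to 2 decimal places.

$4,199,965.32

H₁ = 27%×$96 = $25.9200;  H₂ = 27%×$95.71 = $25.8417
EOQ₁ = √(2×43,690×61/25.9200) = 453.48  (< 1,260, feasible at tier 1)
EOQ₂ = √(2×43,690×61/25.8417) = 454.16  (< 1,260 → use Q = 1,260 at tier-2 price)
TC(tier 1 (EOQ₁), Q≈453.5) = $4,205,994.07
TC(tier 2, Q≈1,260.0) = $4,199,965.32
Minimum at tier 2: $4,199,965.32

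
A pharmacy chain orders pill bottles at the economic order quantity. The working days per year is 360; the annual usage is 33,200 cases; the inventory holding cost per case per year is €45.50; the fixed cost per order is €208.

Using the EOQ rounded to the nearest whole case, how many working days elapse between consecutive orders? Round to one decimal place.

6.0 days

2DS/H = 2·33,200·208/45.5 = 303,542.86
EOQ = √303,542.86 ≈ 550.95 → Q = 551 cases
Days between orders = 360 / (D/Q) = 360 / 60.254 ≈ 5.975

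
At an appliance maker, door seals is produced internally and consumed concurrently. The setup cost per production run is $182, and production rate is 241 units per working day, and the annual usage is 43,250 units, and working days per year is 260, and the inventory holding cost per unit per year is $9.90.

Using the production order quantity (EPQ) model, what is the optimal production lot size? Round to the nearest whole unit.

Daily demand d = 43,250/260 = 166.346; p = 241; 1 − d/p = 0.30977
EPQ = √(2DS / (H(1 − d/p)))
    = √(2 × 43,250 × 182 / (9.9 × 0.30977)) ≈ 2,265.73

2,266 units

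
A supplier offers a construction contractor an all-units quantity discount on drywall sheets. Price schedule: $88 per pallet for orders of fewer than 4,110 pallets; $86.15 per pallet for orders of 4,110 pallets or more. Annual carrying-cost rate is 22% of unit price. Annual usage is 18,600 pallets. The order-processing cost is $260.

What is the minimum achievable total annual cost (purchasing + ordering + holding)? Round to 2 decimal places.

H₁ = 22%×$88 = $19.3600;  H₂ = 22%×$86.15 = $18.9530
EOQ₁ = √(2×18,600×260/19.3600) = 706.81  (< 4,110, feasible at tier 1)
EOQ₂ = √(2×18,600×260/18.9530) = 714.36  (< 4,110 → use Q = 4,110 at tier-2 price)
TC(tier 1 (EOQ₁), Q≈706.8) = $1,650,483.93
TC(tier 2, Q≈4,110.0) = $1,642,515.06
Minimum at tier 2: $1,642,515.06

$1,642,515.06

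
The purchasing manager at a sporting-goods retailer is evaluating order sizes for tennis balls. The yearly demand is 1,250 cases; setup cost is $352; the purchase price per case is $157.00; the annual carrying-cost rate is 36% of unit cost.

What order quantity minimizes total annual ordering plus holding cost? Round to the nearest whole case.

125 cases

H = i·C = 0.36 × $157 = $56.5200 per case-year
2DS/H = 2·1,250·352/56.52 = 15,569.71
EOQ = √15,569.71 ≈ 124.78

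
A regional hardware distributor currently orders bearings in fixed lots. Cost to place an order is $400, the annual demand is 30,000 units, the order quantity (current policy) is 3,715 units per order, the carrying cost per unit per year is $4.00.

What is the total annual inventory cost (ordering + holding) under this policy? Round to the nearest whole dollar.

Orders/yr = 30,000/3,715 = 8.075; ordering cost = 8.075 × $400 = $3,230.15
Average inventory = 3,715/2 = 1857.5; holding cost = 1857.5 × $4 = $7,430.00
Total = $3,230.15 + $7,430.00 = $10,660.15

$10,660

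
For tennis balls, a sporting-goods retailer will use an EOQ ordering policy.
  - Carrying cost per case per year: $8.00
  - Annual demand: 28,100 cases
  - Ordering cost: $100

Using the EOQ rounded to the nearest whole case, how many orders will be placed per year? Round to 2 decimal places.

33.53 orders per year

EOQ = √(2DS/H) = √(2 × 28,100 × 100 / 8)
    = √(702,500.00) ≈ 838.15 → Q = 838
N = D/Q = 28,100/838 ≈ 33.532 orders/yr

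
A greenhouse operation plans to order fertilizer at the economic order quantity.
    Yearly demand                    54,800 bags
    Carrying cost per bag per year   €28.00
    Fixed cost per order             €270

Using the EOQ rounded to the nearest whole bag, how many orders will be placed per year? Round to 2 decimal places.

53.31 orders per year

2DS/H = 2·54,800·270/28 = 1,056,857.14
EOQ = √1,056,857.14 ≈ 1,028.04 → Q = 1,028
Orders per year = D/Q = 54,800 / 1,028 = 53.307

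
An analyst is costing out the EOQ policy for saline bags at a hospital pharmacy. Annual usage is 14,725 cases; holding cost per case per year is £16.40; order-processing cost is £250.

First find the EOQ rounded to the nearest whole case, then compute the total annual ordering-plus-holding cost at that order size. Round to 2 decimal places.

£10,988.40

2DS/H = 2·14,725·250/16.4 = 448,932.93
EOQ = √448,932.93 ≈ 670.02 → Q = 670 cases
Annual ordering cost = (D/Q)·S = (14,725/670) × 250 = £5,494.40
Annual holding cost  = (Q/2)·H = (670/2) × 16.4 = £5,494.00
Total = £5,494.40 + £5,494.00 = £10,988.40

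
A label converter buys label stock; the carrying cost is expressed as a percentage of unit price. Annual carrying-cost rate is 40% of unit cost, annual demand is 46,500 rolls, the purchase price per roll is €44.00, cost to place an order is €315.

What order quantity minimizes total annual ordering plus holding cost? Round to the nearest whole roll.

1,290 rolls

Holding cost per roll per year: H = 40% × €44 = €17.6000
Optimal lot size Q* = (2 × 46,500 × €315 / €17.6)^½ ≈ 1,290.15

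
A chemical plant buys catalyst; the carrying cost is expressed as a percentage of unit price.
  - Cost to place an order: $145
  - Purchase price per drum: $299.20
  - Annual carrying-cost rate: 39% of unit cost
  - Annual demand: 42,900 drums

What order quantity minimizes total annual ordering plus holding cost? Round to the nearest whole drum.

327 drums

H = i·C = 0.39 × $299.2 = $116.6880 per drum-year
Q* = √(2·D·S / H) = √(2·42,900·145 / 116.688) = √106,617.6 ≈ 326.52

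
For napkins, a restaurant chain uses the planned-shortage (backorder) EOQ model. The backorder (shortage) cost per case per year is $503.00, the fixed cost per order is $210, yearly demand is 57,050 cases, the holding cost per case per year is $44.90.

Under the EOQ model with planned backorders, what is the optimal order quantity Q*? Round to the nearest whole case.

Basic EOQ = √(2·57,050·210/44.9) = 730.515
Backorder adjustment √((H+b)/b) = √((44.9+503)/503) = 1.0437
Q* = 730.515 × 1.0437 ≈ 762.42

762 cases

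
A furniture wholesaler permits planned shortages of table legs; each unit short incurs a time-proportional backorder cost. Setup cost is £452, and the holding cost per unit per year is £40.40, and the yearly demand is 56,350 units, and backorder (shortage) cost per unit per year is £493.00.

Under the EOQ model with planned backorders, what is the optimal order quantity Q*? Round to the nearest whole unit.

1,168 units

Q* = √(2DS/H) · √((H + b)/b)
   = √(2 × 56,350 × 452 / 40.4) · √((40.4 + 493) / 493)
   = 1,122.898 × 1.0402 ≈ 1,168.00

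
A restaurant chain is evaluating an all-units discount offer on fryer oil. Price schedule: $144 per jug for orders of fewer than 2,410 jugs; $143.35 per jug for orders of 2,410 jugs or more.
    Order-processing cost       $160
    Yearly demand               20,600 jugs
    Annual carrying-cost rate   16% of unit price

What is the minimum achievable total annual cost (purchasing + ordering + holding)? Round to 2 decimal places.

$2,978,723.95

H₁ = 16%×$144 = $23.0400;  H₂ = 16%×$143.35 = $22.9360
EOQ₁ = √(2×20,600×160/23.0400) = 534.89  (< 2,410, feasible at tier 1)
EOQ₂ = √(2×20,600×160/22.9360) = 536.10  (< 2,410 → use Q = 2,410 at tier-2 price)
TC(tier 1 (EOQ₁), Q≈534.9) = $2,978,723.95
TC(tier 2, Q≈2,410.0) = $2,982,015.51
Minimum at tier 1 (EOQ₁): $2,978,723.95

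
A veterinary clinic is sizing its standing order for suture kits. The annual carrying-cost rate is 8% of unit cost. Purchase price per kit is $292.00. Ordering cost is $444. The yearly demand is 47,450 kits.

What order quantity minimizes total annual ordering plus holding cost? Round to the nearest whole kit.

1,343 kits

H = i·C = 0.08 × $292 = $23.3600 per kit-year
2DS/H = 2·47,450·444/23.36 = 1,803,750.00
EOQ = √1,803,750.00 ≈ 1,343.04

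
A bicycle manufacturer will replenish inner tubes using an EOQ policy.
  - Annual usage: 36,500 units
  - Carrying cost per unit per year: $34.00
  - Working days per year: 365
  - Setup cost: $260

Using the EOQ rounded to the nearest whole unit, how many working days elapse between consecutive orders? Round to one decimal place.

7.5 days

EOQ = √(2DS/H) = √(2 × 36,500 × 260 / 34)
    = √(558,235.29) ≈ 747.15 → Q = 747 units
Cycle time = (working days × Q)/D = (365 × 747) / 36,500 = 7.470 days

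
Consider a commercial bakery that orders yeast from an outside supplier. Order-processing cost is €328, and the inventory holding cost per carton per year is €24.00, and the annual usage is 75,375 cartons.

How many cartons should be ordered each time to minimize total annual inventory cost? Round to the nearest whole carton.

1,435 cartons

Optimal lot size Q* = (2 × 75,375 × €328 / €24)^½ ≈ 1,435.36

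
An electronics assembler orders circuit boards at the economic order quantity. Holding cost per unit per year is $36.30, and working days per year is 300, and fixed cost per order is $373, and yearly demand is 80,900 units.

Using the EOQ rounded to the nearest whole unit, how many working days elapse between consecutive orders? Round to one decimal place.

4.8 days

Q* = √(2·D·S / H) = √(2·80,900·373 / 36.3) = √1,662,573.0 ≈ 1,289.41 → Q = 1,289 units
Days between orders = 300 / (D/Q) = 300 / 62.762 ≈ 4.780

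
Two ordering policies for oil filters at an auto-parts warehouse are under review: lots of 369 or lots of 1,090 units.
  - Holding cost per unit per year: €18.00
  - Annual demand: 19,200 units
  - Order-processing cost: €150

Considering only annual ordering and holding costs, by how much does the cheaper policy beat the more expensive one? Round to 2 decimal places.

€1,326.32

Annual cost at Q: ordering D·S/Q plus holding Q·H/2.
TC(369) = (19,200/369)×150 + (369/2)×18 = €11,125.88
TC(1,090) = (19,200/1,090)×150 + (1,090/2)×18 = €12,452.20
Cheaper: Q = 369.  Difference = €1,326.32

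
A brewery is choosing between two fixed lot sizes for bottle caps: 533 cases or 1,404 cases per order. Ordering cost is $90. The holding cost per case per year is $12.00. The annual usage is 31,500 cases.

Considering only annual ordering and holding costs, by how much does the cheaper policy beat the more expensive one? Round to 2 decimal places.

$1,926.28

For each Q, cost = (D/Q)·S + (Q/2)·H.
TC(533) = (31,500/533)×90 + (533/2)×12 = $8,516.95
TC(1,404) = (31,500/1,404)×90 + (1,404/2)×12 = $10,443.23
Lots of 533 are cheaper by $1,926.28.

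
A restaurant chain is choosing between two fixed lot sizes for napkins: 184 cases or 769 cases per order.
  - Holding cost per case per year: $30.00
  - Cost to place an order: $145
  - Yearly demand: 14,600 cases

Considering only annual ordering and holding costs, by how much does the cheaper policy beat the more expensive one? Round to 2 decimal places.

Annual cost at Q: ordering D·S/Q plus holding Q·H/2.
TC(184) = (14,600/184)×145 + (184/2)×30 = $14,265.43
TC(769) = (14,600/769)×145 + (769/2)×30 = $14,287.93
|ΔTC| = |$14,265.43 − $14,287.93| = $22.49

$22.49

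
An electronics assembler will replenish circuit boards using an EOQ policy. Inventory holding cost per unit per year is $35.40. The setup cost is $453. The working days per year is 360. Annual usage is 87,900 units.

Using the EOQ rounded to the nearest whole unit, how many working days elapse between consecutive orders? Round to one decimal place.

EOQ = √(2DS/H) = √(2 × 87,900 × 453 / 35.4)
    = √(2,249,644.07) ≈ 1,499.88 → Q = 1,500 units
T = Q/D × 360 days = 1,500/87,900 × 360 = 6.143 days

6.1 days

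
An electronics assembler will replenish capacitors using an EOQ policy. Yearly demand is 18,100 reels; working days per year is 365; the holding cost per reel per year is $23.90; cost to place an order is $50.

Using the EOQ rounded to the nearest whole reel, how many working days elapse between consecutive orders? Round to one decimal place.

2DS/H = 2·18,100·50/23.9 = 75,732.22
EOQ = √75,732.22 ≈ 275.19 → Q = 275 reels
Cycle time = (working days × Q)/D = (365 × 275) / 18,100 = 5.546 days

5.5 days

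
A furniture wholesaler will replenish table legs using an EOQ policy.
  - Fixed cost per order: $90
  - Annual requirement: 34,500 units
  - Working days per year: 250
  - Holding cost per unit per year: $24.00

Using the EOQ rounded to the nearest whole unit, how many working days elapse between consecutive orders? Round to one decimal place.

3.7 days

2DS/H = 2·34,500·90/24 = 258,750.00
EOQ = √258,750.00 ≈ 508.67 → Q = 509 units
Cycle time = (working days × Q)/D = (250 × 509) / 34,500 = 3.688 days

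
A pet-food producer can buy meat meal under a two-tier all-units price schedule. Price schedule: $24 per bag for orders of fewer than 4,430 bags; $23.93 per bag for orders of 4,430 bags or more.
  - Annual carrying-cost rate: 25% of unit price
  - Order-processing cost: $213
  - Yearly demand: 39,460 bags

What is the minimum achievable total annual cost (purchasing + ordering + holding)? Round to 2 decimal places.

H₁ = 25%×$24 = $6.0000;  H₂ = 25%×$23.93 = $5.9825
EOQ₁ = √(2×39,460×213/6.0000) = 1,673.82  (< 4,430, feasible at tier 1)
EOQ₂ = √(2×39,460×213/5.9825) = 1,676.26  (< 4,430 → use Q = 4,430 at tier-2 price)
TC(tier 1 (EOQ₁), Q≈1,673.8) = $957,082.90
TC(tier 2, Q≈4,430.0) = $959,426.32
Minimum at tier 1 (EOQ₁): $957,082.90

$957,082.90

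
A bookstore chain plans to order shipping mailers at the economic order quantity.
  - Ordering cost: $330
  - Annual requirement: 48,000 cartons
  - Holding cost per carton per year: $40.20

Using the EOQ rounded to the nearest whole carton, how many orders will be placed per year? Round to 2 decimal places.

54.05 orders per year

Optimal lot size Q* = (2 × 48,000 × $330 / $40.2)^½ ≈ 887.73 → Q = 888
N = D/Q = 48,000/888 ≈ 54.054 orders/yr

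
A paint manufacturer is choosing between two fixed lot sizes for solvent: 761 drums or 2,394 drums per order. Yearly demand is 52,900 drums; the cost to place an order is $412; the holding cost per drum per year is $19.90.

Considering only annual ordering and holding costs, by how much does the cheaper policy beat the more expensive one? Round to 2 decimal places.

Annual cost at Q: ordering D·S/Q plus holding Q·H/2.
TC(761) = (52,900/761)×412 + (761/2)×19.9 = $36,211.63
TC(2,394) = (52,900/2,394)×412 + (2,394/2)×19.9 = $32,924.23
|ΔTC| = |$36,211.63 − $32,924.23| = $3,287.41

$3,287.41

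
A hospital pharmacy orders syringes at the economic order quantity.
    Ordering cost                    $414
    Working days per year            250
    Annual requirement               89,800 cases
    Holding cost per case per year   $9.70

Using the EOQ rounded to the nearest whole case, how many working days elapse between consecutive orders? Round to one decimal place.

7.7 days

Q* = √(2·D·S / H) = √(2·89,800·414 / 9.7) = √7,665,402.1 ≈ 2,768.65 → Q = 2,769 cases
T = Q/D × 250 days = 2,769/89,800 × 250 = 7.709 days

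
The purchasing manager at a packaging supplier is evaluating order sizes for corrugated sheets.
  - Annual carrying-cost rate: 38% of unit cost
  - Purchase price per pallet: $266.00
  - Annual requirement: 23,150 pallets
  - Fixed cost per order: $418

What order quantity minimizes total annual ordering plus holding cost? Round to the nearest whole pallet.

438 pallets

Holding cost per pallet per year: H = 38% × $266 = $101.0800
Q* = √(2·D·S / H) = √(2·23,150·418 / 101.08) = √191,466.2 ≈ 437.57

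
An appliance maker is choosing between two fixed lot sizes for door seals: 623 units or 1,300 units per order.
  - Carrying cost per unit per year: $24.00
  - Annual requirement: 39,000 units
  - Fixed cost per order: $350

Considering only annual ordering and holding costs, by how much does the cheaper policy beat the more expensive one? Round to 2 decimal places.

$3,286.11

Annual cost at Q: ordering D·S/Q plus holding Q·H/2.
TC(623) = (39,000/623)×350 + (623/2)×24 = $29,386.11
TC(1,300) = (39,000/1,300)×350 + (1,300/2)×24 = $26,100.00
Lots of 1,300 are cheaper by $3,286.11.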